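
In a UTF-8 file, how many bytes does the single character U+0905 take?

U+0905 = 0x905. UTF-8 uses 1 byte below 0x80, 2 below 0x800, 3 below 0x10000, 4 up to 0x10FFFF. 0x905 is in U+0800–U+FFFF → 3 bytes.

3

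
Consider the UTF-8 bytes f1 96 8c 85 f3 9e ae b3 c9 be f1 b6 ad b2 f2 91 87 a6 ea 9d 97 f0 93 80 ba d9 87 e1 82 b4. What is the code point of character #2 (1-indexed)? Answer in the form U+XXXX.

Offset 0: leading byte 0xF1 = 11110001 → 4-byte char #1 = F1 96 8C 85.
Offset 4: leading byte 0xF3 = 11110011 → 4-byte char #2 = F3 9E AE B3.
Leading byte 0xF3 = 11110011 matches 11110xxx → 4-byte sequence.
Byte 1: 0xF3 = 11110011, payload 011 (3 bits).
Byte 2: 0x9E = 10011110 (10xxxxxx ✓), payload 011110.
Byte 3: 0xAE = 10101110 (10xxxxxx ✓), payload 101110.
Byte 4: 0xB3 = 10110011 (10xxxxxx ✓), payload 110011.
Concatenate: 011011110101110110011 = 0xDEBB3 (21 bits → U+DEBB3).

U+DEBB3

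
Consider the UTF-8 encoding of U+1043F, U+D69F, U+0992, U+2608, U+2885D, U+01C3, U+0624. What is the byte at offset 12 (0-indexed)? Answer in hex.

U+1043F → 4-byte form F0 90 90 BF at offsets 0–3.
U+D69F → 3-byte form ED 9A 9F at offsets 4–6.
U+0992 → 3-byte form E0 A6 92 at offsets 7–9.
U+2608 → 3-byte form E2 98 88 at offsets 10–12.
Offset 12 falls in char 4's range; it's byte 3 of E2 98 88 = 0x88.

0x88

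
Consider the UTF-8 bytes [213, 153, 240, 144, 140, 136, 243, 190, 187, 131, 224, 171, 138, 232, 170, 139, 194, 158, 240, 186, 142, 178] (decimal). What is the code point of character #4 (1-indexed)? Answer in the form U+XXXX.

Offset 0: leading byte 0xD5 = 11010101 → 2-byte char #1 = D5 99.
Offset 2: leading byte 0xF0 = 11110000 → 4-byte char #2 = F0 90 8C 88.
Offset 6: leading byte 0xF3 = 11110011 → 4-byte char #3 = F3 BE BB 83.
Offset 10: leading byte 0xE0 = 11100000 → 3-byte char #4 = E0 AB 8A.
Leading byte 0xE0 = 11100000 matches 1110xxxx → 3-byte sequence.
Byte 1: 0xE0 = 11100000, payload 0000 (4 bits).
Byte 2: 0xAB = 10101011 (10xxxxxx ✓), payload 101011.
Byte 3: 0x8A = 10001010 (10xxxxxx ✓), payload 001010.
Concatenate: 0000101011001010 = 0xACA (16 bits → U+0ACA).

U+0ACA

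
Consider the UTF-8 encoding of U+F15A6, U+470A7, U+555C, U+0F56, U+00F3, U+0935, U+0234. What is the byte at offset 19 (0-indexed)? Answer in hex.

0xC8

U+F15A6 → 4-byte form F3 B1 96 A6 at offsets 0–3.
U+470A7 → 4-byte form F1 87 82 A7 at offsets 4–7.
U+555C → 3-byte form E5 95 9C at offsets 8–10.
U+0F56 → 3-byte form E0 BD 96 at offsets 11–13.
U+00F3 → 2-byte form C3 B3 at offsets 14–15.
U+0935 → 3-byte form E0 A4 B5 at offsets 16–18.
U+0234 → 2-byte form C8 B4 at offsets 19–20.
Offset 19 falls in char 7's range; it's byte 1 of C8 B4 = 0xC8.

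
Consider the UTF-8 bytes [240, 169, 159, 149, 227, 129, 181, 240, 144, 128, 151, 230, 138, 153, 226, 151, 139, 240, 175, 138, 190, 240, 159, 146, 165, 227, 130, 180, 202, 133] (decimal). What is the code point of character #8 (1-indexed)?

Offset 0: leading byte 0xF0 = 11110000 → 4-byte char #1 = F0 A9 9F 95.
Offset 4: leading byte 0xE3 = 11100011 → 3-byte char #2 = E3 81 B5.
Offset 7: leading byte 0xF0 = 11110000 → 4-byte char #3 = F0 90 80 97.
Offset 11: leading byte 0xE6 = 11100110 → 3-byte char #4 = E6 8A 99.
Offset 14: leading byte 0xE2 = 11100010 → 3-byte char #5 = E2 97 8B.
Offset 17: leading byte 0xF0 = 11110000 → 4-byte char #6 = F0 AF 8A BE.
Offset 21: leading byte 0xF0 = 11110000 → 4-byte char #7 = F0 9F 92 A5.
Offset 25: leading byte 0xE3 = 11100011 → 3-byte char #8 = E3 82 B4.
Leading byte 0xE3 = 11100011 matches 1110xxxx → 3-byte sequence.
Byte 1: 0xE3 = 11100011, payload 0011 (4 bits).
Byte 2: 0x82 = 10000010 (10xxxxxx ✓), payload 000010.
Byte 3: 0xB4 = 10110100 (10xxxxxx ✓), payload 110100.
Concatenate: 0011000010110100 = 0x30B4 (16 bits → U+30B4).

U+30B4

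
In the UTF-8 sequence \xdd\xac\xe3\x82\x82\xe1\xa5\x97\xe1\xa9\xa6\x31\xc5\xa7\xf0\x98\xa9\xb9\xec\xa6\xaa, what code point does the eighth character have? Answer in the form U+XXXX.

Offset 0: leading byte 0xDD = 11011101 → 2-byte char #1 = DD AC.
Offset 2: leading byte 0xE3 = 11100011 → 3-byte char #2 = E3 82 82.
Offset 5: leading byte 0xE1 = 11100001 → 3-byte char #3 = E1 A5 97.
Offset 8: leading byte 0xE1 = 11100001 → 3-byte char #4 = E1 A9 A6.
Offset 11: leading byte 0x31 = 00110001 → 1-byte char #5 = 31.
Offset 12: leading byte 0xC5 = 11000101 → 2-byte char #6 = C5 A7.
Offset 14: leading byte 0xF0 = 11110000 → 4-byte char #7 = F0 98 A9 B9.
Offset 18: leading byte 0xEC = 11101100 → 3-byte char #8 = EC A6 AA.
Leading byte 0xEC = 11101100 matches 1110xxxx → 3-byte sequence.
Byte 1: 0xEC = 11101100, payload 1100 (4 bits).
Byte 2: 0xA6 = 10100110 (10xxxxxx ✓), payload 100110.
Byte 3: 0xAA = 10101010 (10xxxxxx ✓), payload 101010.
Concatenate: 1100100110101010 = 0xC9AA (16 bits → U+C9AA).

U+C9AA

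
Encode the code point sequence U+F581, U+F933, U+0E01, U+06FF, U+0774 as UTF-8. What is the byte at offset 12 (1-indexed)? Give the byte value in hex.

1-indexed offset 12 is 0-indexed offset 11.
U+F581 → 3-byte form EF 96 81 at offsets 0–2.
U+F933 → 3-byte form EF A4 B3 at offsets 3–5.
U+0E01 → 3-byte form E0 B8 81 at offsets 6–8.
U+06FF → 2-byte form DB BF at offsets 9–10.
U+0774 → 2-byte form DD B4 at offsets 11–12.
Offset 11 falls in char 5's range; it's byte 1 of DD B4 = 0xDD.

0xDD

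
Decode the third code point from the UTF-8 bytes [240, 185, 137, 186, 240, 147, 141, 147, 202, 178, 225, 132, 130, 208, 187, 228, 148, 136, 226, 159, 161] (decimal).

U+02B2

Offset 0: leading byte 0xF0 = 11110000 → 4-byte char #1 = F0 B9 89 BA.
Offset 4: leading byte 0xF0 = 11110000 → 4-byte char #2 = F0 93 8D 93.
Offset 8: leading byte 0xCA = 11001010 → 2-byte char #3 = CA B2.
Leading byte 0xCA = 11001010 matches 110xxxxx → 2-byte sequence.
Byte 1: 0xCA = 11001010, payload 01010 (5 bits).
Byte 2: 0xB2 = 10110010 (10xxxxxx ✓), payload 110010.
Concatenate: 01010110010 = 0x2B2 (11 bits → U+02B2).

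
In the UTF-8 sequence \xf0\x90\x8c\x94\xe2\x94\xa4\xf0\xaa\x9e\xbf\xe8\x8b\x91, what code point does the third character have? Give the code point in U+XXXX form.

Offset 0: leading byte 0xF0 = 11110000 → 4-byte char #1 = F0 90 8C 94.
Offset 4: leading byte 0xE2 = 11100010 → 3-byte char #2 = E2 94 A4.
Offset 7: leading byte 0xF0 = 11110000 → 4-byte char #3 = F0 AA 9E BF.
Leading byte 0xF0 = 11110000 matches 11110xxx → 4-byte sequence.
Byte 1: 0xF0 = 11110000, payload 000 (3 bits).
Byte 2: 0xAA = 10101010 (10xxxxxx ✓), payload 101010.
Byte 3: 0x9E = 10011110 (10xxxxxx ✓), payload 011110.
Byte 4: 0xBF = 10111111 (10xxxxxx ✓), payload 111111.
Concatenate: 000101010011110111111 = 0x2A7BF (21 bits → U+2A7BF).

U+2A7BF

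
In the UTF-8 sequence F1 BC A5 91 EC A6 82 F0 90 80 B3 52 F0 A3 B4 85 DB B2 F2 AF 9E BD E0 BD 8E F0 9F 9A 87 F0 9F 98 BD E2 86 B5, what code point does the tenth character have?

U+1F63D

Offset 0: leading byte 0xF1 = 11110001 → 4-byte char #1 = F1 BC A5 91.
Offset 4: leading byte 0xEC = 11101100 → 3-byte char #2 = EC A6 82.
Offset 7: leading byte 0xF0 = 11110000 → 4-byte char #3 = F0 90 80 B3.
Offset 11: leading byte 0x52 = 01010010 → 1-byte char #4 = 52.
Offset 12: leading byte 0xF0 = 11110000 → 4-byte char #5 = F0 A3 B4 85.
Offset 16: leading byte 0xDB = 11011011 → 2-byte char #6 = DB B2.
Offset 18: leading byte 0xF2 = 11110010 → 4-byte char #7 = F2 AF 9E BD.
Offset 22: leading byte 0xE0 = 11100000 → 3-byte char #8 = E0 BD 8E.
Offset 25: leading byte 0xF0 = 11110000 → 4-byte char #9 = F0 9F 9A 87.
Offset 29: leading byte 0xF0 = 11110000 → 4-byte char #10 = F0 9F 98 BD.
Leading byte 0xF0 = 11110000 matches 11110xxx → 4-byte sequence.
Byte 1: 0xF0 = 11110000, payload 000 (3 bits).
Byte 2: 0x9F = 10011111 (10xxxxxx ✓), payload 011111.
Byte 3: 0x98 = 10011000 (10xxxxxx ✓), payload 011000.
Byte 4: 0xBD = 10111101 (10xxxxxx ✓), payload 111101.
Concatenate: 000011111011000111101 = 0x1F63D (21 bits → U+1F63D).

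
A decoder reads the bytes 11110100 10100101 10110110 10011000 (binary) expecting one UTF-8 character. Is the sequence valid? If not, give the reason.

Leading byte 0xF4 = 11110100 → 4-byte form.
Payload = 0x125D98, which exceeds U+10FFFF, the maximum Unicode code point. (Leading bytes F5–FF, or F4 followed by ≥ 0x90, are invalid.)

invalid (encodes a value above U+10FFFF)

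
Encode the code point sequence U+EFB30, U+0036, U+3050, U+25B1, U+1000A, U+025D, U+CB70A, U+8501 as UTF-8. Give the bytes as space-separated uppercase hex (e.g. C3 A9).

U+EFB30: 4-byte form → F3 AF AC B0.
U+0036: 1-byte form → 36.
U+3050: 3-byte form → E3 81 90.
U+25B1: 3-byte form → E2 96 B1.
U+1000A: 4-byte form → F0 90 80 8A.
U+025D: 2-byte form → C9 9D.
U+CB70A: 4-byte form → F3 8B 9C 8A.
U+8501: 3-byte form → E8 94 81.
Concatenated (24 bytes): F3 AF AC B0 36 E3 81 90 E2 96 B1 F0 90 80 8A C9 9D F3 8B 9C 8A E8 94 81.

F3 AF AC B0 36 E3 81 90 E2 96 B1 F0 90 80 8A C9 9D F3 8B 9C 8A E8 94 81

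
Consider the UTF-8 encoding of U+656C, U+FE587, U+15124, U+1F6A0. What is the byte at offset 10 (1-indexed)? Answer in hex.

1-indexed offset 10 is 0-indexed offset 9.
U+656C → 3-byte form E6 95 AC at offsets 0–2.
U+FE587 → 4-byte form F3 BE 96 87 at offsets 3–6.
U+15124 → 4-byte form F0 95 84 A4 at offsets 7–10.
Offset 9 falls in char 3's range; it's byte 3 of F0 95 84 A4 = 0x84.

0x84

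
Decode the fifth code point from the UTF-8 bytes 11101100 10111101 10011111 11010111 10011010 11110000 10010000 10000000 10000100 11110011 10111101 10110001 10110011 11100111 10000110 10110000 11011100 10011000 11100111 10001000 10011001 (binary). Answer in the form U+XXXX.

Offset 0: leading byte 0xEC = 11101100 → 3-byte char #1 = EC BD 9F.
Offset 3: leading byte 0xD7 = 11010111 → 2-byte char #2 = D7 9A.
Offset 5: leading byte 0xF0 = 11110000 → 4-byte char #3 = F0 90 80 84.
Offset 9: leading byte 0xF3 = 11110011 → 4-byte char #4 = F3 BD B1 B3.
Offset 13: leading byte 0xE7 = 11100111 → 3-byte char #5 = E7 86 B0.
Leading byte 0xE7 = 11100111 matches 1110xxxx → 3-byte sequence.
Byte 1: 0xE7 = 11100111, payload 0111 (4 bits).
Byte 2: 0x86 = 10000110 (10xxxxxx ✓), payload 000110.
Byte 3: 0xB0 = 10110000 (10xxxxxx ✓), payload 110000.
Concatenate: 0111000110110000 = 0x71B0 (16 bits → U+71B0).

U+71B0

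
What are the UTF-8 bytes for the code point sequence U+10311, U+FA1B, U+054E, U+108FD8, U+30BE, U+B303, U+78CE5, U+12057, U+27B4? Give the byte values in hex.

U+10311: 4-byte form → F0 90 8C 91.
U+FA1B: 3-byte form → EF A8 9B.
U+054E: 2-byte form → D5 8E.
U+108FD8: 4-byte form → F4 88 BF 98.
U+30BE: 3-byte form → E3 82 BE.
U+B303: 3-byte form → EB 8C 83.
U+78CE5: 4-byte form → F1 B8 B3 A5.
U+12057: 4-byte form → F0 92 81 97.
U+27B4: 3-byte form → E2 9E B4.
Concatenated (30 bytes): F0 90 8C 91 EF A8 9B D5 8E F4 88 BF 98 E3 82 BE EB 8C 83 F1 B8 B3 A5 F0 92 81 97 E2 9E B4.

F0 90 8C 91 EF A8 9B D5 8E F4 88 BF 98 E3 82 BE EB 8C 83 F1 B8 B3 A5 F0 92 81 97 E2 9E B4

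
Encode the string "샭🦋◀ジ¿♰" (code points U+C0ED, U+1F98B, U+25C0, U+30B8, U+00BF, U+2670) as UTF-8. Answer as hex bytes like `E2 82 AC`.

EC 83 AD F0 9F A6 8B E2 97 80 E3 82 B8 C2 BF E2 99 B0

U+C0ED: 3-byte form → EC 83 AD.
U+1F98B: 4-byte form → F0 9F A6 8B.
U+25C0: 3-byte form → E2 97 80.
U+30B8: 3-byte form → E3 82 B8.
U+00BF: 2-byte form → C2 BF.
U+2670: 3-byte form → E2 99 B0.
Concatenated (18 bytes): EC 83 AD F0 9F A6 8B E2 97 80 E3 82 B8 C2 BF E2 99 B0.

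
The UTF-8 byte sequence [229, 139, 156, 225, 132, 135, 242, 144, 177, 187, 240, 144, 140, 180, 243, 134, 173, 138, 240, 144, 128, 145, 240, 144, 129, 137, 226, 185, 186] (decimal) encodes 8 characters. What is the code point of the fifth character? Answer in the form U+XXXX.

U+C6B4A

Offset 0: leading byte 0xE5 = 11100101 → 3-byte char #1 = E5 8B 9C.
Offset 3: leading byte 0xE1 = 11100001 → 3-byte char #2 = E1 84 87.
Offset 6: leading byte 0xF2 = 11110010 → 4-byte char #3 = F2 90 B1 BB.
Offset 10: leading byte 0xF0 = 11110000 → 4-byte char #4 = F0 90 8C B4.
Offset 14: leading byte 0xF3 = 11110011 → 4-byte char #5 = F3 86 AD 8A.
Leading byte 0xF3 = 11110011 matches 11110xxx → 4-byte sequence.
Byte 1: 0xF3 = 11110011, payload 011 (3 bits).
Byte 2: 0x86 = 10000110 (10xxxxxx ✓), payload 000110.
Byte 3: 0xAD = 10101101 (10xxxxxx ✓), payload 101101.
Byte 4: 0x8A = 10001010 (10xxxxxx ✓), payload 001010.
Concatenate: 011000110101101001010 = 0xC6B4A (21 bits → U+C6B4A).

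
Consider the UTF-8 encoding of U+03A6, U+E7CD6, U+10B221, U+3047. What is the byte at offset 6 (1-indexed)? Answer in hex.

0x96

1-indexed offset 6 is 0-indexed offset 5.
U+03A6 → 2-byte form CE A6 at offsets 0–1.
U+E7CD6 → 4-byte form F3 A7 B3 96 at offsets 2–5.
Offset 5 falls in char 2's range; it's byte 4 of F3 A7 B3 96 = 0x96.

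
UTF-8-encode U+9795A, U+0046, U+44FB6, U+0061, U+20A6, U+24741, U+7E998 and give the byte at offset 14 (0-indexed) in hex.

U+9795A → 4-byte form F2 97 A5 9A at offsets 0–3.
U+0046 → 1-byte form 46 at offsets 4–4.
U+44FB6 → 4-byte form F1 84 BE B6 at offsets 5–8.
U+0061 → 1-byte form 61 at offsets 9–9.
U+20A6 → 3-byte form E2 82 A6 at offsets 10–12.
U+24741 → 4-byte form F0 A4 9D 81 at offsets 13–16.
Offset 14 falls in char 6's range; it's byte 2 of F0 A4 9D 81 = 0xA4.

0xA4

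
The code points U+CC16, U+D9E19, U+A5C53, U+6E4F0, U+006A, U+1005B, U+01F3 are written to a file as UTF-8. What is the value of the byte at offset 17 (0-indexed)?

0x90

U+CC16 → 3-byte form EC B0 96 at offsets 0–2.
U+D9E19 → 4-byte form F3 99 B8 99 at offsets 3–6.
U+A5C53 → 4-byte form F2 A5 B1 93 at offsets 7–10.
U+6E4F0 → 4-byte form F1 AE 93 B0 at offsets 11–14.
U+006A → 1-byte form 6A at offsets 15–15.
U+1005B → 4-byte form F0 90 81 9B at offsets 16–19.
Offset 17 falls in char 6's range; it's byte 2 of F0 90 81 9B = 0x90.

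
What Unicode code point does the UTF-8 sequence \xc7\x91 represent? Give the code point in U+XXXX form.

Leading byte 0xC7 = 11000111 matches 110xxxxx → 2-byte sequence.
Byte 1: 0xC7 = 11000111, payload 00111 (5 bits).
Byte 2: 0x91 = 10010001 (10xxxxxx ✓), payload 010001.
Concatenate: 00111010001 = 0x1D1 (11 bits → U+01D1).

U+01D1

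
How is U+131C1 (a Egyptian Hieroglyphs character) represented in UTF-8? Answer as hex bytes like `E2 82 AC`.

U+131C1 = 0x131C1 = 78273 decimal. In range U+10000–U+10FFFF → 4-byte form: 11110xxx 10xxxxxx 10xxxxxx 10xxxxxx.
Binary (21 bits): 000010011000111000001.
Split 3+6+6+6: 000 | 010011 | 000111 | 000001.
Byte 1: 11110000 = 0xF0.
Byte 2: 10010011 = 0x93.
Byte 3: 10000111 = 0x87.
Byte 4: 10000001 = 0x81.

F0 93 87 81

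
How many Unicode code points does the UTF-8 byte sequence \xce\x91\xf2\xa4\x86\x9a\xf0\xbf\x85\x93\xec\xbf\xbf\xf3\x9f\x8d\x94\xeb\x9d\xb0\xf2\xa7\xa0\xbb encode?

7

Byte at offset 0: 0xCE = 11001110 → 2-byte char (#1). Advance 2.
Byte at offset 2: 0xF2 = 11110010 → 4-byte char (#2). Advance 4.
Byte at offset 6: 0xF0 = 11110000 → 4-byte char (#3). Advance 4.
Byte at offset 10: 0xEC = 11101100 → 3-byte char (#4). Advance 3.
Byte at offset 13: 0xF3 = 11110011 → 4-byte char (#5). Advance 4.
Byte at offset 17: 0xEB = 11101011 → 3-byte char (#6). Advance 3.
Byte at offset 20: 0xF2 = 11110010 → 4-byte char (#7). Advance 4.
Reached end at offset 24 after 7 code points.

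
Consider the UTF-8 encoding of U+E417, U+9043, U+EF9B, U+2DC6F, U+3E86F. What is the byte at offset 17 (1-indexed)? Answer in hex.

1-indexed offset 17 is 0-indexed offset 16.
U+E417 → 3-byte form EE 90 97 at offsets 0–2.
U+9043 → 3-byte form E9 81 83 at offsets 3–5.
U+EF9B → 3-byte form EE BE 9B at offsets 6–8.
U+2DC6F → 4-byte form F0 AD B1 AF at offsets 9–12.
U+3E86F → 4-byte form F0 BE A1 AF at offsets 13–16.
Offset 16 falls in char 5's range; it's byte 4 of F0 BE A1 AF = 0xAF.

0xAF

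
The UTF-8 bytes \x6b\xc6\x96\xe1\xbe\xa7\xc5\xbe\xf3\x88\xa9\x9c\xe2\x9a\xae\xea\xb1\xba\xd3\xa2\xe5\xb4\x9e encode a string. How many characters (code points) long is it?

9

Byte at offset 0: 0x6B = 01101011 → 1-byte char (#1). Advance 1.
Byte at offset 1: 0xC6 = 11000110 → 2-byte char (#2). Advance 2.
Byte at offset 3: 0xE1 = 11100001 → 3-byte char (#3). Advance 3.
Byte at offset 6: 0xC5 = 11000101 → 2-byte char (#4). Advance 2.
Byte at offset 8: 0xF3 = 11110011 → 4-byte char (#5). Advance 4.
Byte at offset 12: 0xE2 = 11100010 → 3-byte char (#6). Advance 3.
Byte at offset 15: 0xEA = 11101010 → 3-byte char (#7). Advance 3.
Byte at offset 18: 0xD3 = 11010011 → 2-byte char (#8). Advance 2.
Byte at offset 20: 0xE5 = 11100101 → 3-byte char (#9). Advance 3.
Reached end at offset 23 after 9 code points.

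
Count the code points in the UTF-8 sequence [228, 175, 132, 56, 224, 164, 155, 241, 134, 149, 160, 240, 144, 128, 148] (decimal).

5

Byte at offset 0: 0xE4 = 11100100 → 3-byte char (#1). Advance 3.
Byte at offset 3: 0x38 = 00111000 → 1-byte char (#2). Advance 1.
Byte at offset 4: 0xE0 = 11100000 → 3-byte char (#3). Advance 3.
Byte at offset 7: 0xF1 = 11110001 → 4-byte char (#4). Advance 4.
Byte at offset 11: 0xF0 = 11110000 → 4-byte char (#5). Advance 4.
Reached end at offset 15 after 5 code points.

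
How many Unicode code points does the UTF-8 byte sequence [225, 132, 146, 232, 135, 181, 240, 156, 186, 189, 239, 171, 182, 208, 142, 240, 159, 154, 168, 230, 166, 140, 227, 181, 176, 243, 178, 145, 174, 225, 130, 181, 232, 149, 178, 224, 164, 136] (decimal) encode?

12

Byte at offset 0: 0xE1 = 11100001 → 3-byte char (#1). Advance 3.
Byte at offset 3: 0xE8 = 11101000 → 3-byte char (#2). Advance 3.
Byte at offset 6: 0xF0 = 11110000 → 4-byte char (#3). Advance 4.
Byte at offset 10: 0xEF = 11101111 → 3-byte char (#4). Advance 3.
Byte at offset 13: 0xD0 = 11010000 → 2-byte char (#5). Advance 2.
Byte at offset 15: 0xF0 = 11110000 → 4-byte char (#6). Advance 4.
Byte at offset 19: 0xE6 = 11100110 → 3-byte char (#7). Advance 3.
Byte at offset 22: 0xE3 = 11100011 → 3-byte char (#8). Advance 3.
Byte at offset 25: 0xF3 = 11110011 → 4-byte char (#9). Advance 4.
Byte at offset 29: 0xE1 = 11100001 → 3-byte char (#10). Advance 3.
Byte at offset 32: 0xE8 = 11101000 → 3-byte char (#11). Advance 3.
Byte at offset 35: 0xE0 = 11100000 → 3-byte char (#12). Advance 3.
Reached end at offset 38 after 12 code points.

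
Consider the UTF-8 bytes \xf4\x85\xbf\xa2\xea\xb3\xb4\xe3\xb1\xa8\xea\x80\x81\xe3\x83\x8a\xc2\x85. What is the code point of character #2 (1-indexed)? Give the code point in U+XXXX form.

Offset 0: leading byte 0xF4 = 11110100 → 4-byte char #1 = F4 85 BF A2.
Offset 4: leading byte 0xEA = 11101010 → 3-byte char #2 = EA B3 B4.
Leading byte 0xEA = 11101010 matches 1110xxxx → 3-byte sequence.
Byte 1: 0xEA = 11101010, payload 1010 (4 bits).
Byte 2: 0xB3 = 10110011 (10xxxxxx ✓), payload 110011.
Byte 3: 0xB4 = 10110100 (10xxxxxx ✓), payload 110100.
Concatenate: 1010110011110100 = 0xACF4 (16 bits → U+ACF4).

U+ACF4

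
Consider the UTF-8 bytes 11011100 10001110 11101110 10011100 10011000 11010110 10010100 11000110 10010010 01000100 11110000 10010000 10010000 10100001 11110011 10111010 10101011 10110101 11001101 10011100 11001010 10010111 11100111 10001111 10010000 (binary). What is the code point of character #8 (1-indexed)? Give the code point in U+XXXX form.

Offset 0: leading byte 0xDC = 11011100 → 2-byte char #1 = DC 8E.
Offset 2: leading byte 0xEE = 11101110 → 3-byte char #2 = EE 9C 98.
Offset 5: leading byte 0xD6 = 11010110 → 2-byte char #3 = D6 94.
Offset 7: leading byte 0xC6 = 11000110 → 2-byte char #4 = C6 92.
Offset 9: leading byte 0x44 = 01000100 → 1-byte char #5 = 44.
Offset 10: leading byte 0xF0 = 11110000 → 4-byte char #6 = F0 90 90 A1.
Offset 14: leading byte 0xF3 = 11110011 → 4-byte char #7 = F3 BA AB B5.
Offset 18: leading byte 0xCD = 11001101 → 2-byte char #8 = CD 9C.
Leading byte 0xCD = 11001101 matches 110xxxxx → 2-byte sequence.
Byte 1: 0xCD = 11001101, payload 01101 (5 bits).
Byte 2: 0x9C = 10011100 (10xxxxxx ✓), payload 011100.
Concatenate: 01101011100 = 0x35C (11 bits → U+035C).

U+035C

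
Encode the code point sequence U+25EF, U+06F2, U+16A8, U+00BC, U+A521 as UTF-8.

U+25EF: 3-byte form → E2 97 AF.
U+06F2: 2-byte form → DB B2.
U+16A8: 3-byte form → E1 9A A8.
U+00BC: 2-byte form → C2 BC.
U+A521: 3-byte form → EA 94 A1.
Concatenated (13 bytes): E2 97 AF DB B2 E1 9A A8 C2 BC EA 94 A1.

E2 97 AF DB B2 E1 9A A8 C2 BC EA 94 A1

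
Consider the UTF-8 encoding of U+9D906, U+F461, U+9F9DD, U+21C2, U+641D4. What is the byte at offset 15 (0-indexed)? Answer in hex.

0xA4

U+9D906 → 4-byte form F2 9D A4 86 at offsets 0–3.
U+F461 → 3-byte form EF 91 A1 at offsets 4–6.
U+9F9DD → 4-byte form F2 9F A7 9D at offsets 7–10.
U+21C2 → 3-byte form E2 87 82 at offsets 11–13.
U+641D4 → 4-byte form F1 A4 87 94 at offsets 14–17.
Offset 15 falls in char 5's range; it's byte 2 of F1 A4 87 94 = 0xA4.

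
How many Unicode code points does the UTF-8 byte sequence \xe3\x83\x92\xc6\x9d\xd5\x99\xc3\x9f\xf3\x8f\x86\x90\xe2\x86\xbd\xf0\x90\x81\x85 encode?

7

Byte at offset 0: 0xE3 = 11100011 → 3-byte char (#1). Advance 3.
Byte at offset 3: 0xC6 = 11000110 → 2-byte char (#2). Advance 2.
Byte at offset 5: 0xD5 = 11010101 → 2-byte char (#3). Advance 2.
Byte at offset 7: 0xC3 = 11000011 → 2-byte char (#4). Advance 2.
Byte at offset 9: 0xF3 = 11110011 → 4-byte char (#5). Advance 4.
Byte at offset 13: 0xE2 = 11100010 → 3-byte char (#6). Advance 3.
Byte at offset 16: 0xF0 = 11110000 → 4-byte char (#7). Advance 4.
Reached end at offset 20 after 7 code points.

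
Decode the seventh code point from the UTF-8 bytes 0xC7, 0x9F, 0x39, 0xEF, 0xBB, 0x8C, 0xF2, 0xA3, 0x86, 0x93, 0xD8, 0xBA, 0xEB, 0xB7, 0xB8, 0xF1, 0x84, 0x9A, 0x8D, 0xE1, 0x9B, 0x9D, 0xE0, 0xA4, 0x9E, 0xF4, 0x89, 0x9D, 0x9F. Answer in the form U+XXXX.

Offset 0: leading byte 0xC7 = 11000111 → 2-byte char #1 = C7 9F.
Offset 2: leading byte 0x39 = 00111001 → 1-byte char #2 = 39.
Offset 3: leading byte 0xEF = 11101111 → 3-byte char #3 = EF BB 8C.
Offset 6: leading byte 0xF2 = 11110010 → 4-byte char #4 = F2 A3 86 93.
Offset 10: leading byte 0xD8 = 11011000 → 2-byte char #5 = D8 BA.
Offset 12: leading byte 0xEB = 11101011 → 3-byte char #6 = EB B7 B8.
Offset 15: leading byte 0xF1 = 11110001 → 4-byte char #7 = F1 84 9A 8D.
Leading byte 0xF1 = 11110001 matches 11110xxx → 4-byte sequence.
Byte 1: 0xF1 = 11110001, payload 001 (3 bits).
Byte 2: 0x84 = 10000100 (10xxxxxx ✓), payload 000100.
Byte 3: 0x9A = 10011010 (10xxxxxx ✓), payload 011010.
Byte 4: 0x8D = 10001101 (10xxxxxx ✓), payload 001101.
Concatenate: 001000100011010001101 = 0x4468D (21 bits → U+4468D).

U+4468D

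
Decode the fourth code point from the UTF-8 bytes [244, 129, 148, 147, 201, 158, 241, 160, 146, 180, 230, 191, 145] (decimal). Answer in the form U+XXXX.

U+6FD1

Offset 0: leading byte 0xF4 = 11110100 → 4-byte char #1 = F4 81 94 93.
Offset 4: leading byte 0xC9 = 11001001 → 2-byte char #2 = C9 9E.
Offset 6: leading byte 0xF1 = 11110001 → 4-byte char #3 = F1 A0 92 B4.
Offset 10: leading byte 0xE6 = 11100110 → 3-byte char #4 = E6 BF 91.
Leading byte 0xE6 = 11100110 matches 1110xxxx → 3-byte sequence.
Byte 1: 0xE6 = 11100110, payload 0110 (4 bits).
Byte 2: 0xBF = 10111111 (10xxxxxx ✓), payload 111111.
Byte 3: 0x91 = 10010001 (10xxxxxx ✓), payload 010001.
Concatenate: 0110111111010001 = 0x6FD1 (16 bits → U+6FD1).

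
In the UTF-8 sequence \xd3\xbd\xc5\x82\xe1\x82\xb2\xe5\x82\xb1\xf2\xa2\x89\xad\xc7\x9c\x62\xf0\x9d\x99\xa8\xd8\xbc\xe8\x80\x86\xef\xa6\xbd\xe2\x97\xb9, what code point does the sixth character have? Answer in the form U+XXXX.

U+01DC

Offset 0: leading byte 0xD3 = 11010011 → 2-byte char #1 = D3 BD.
Offset 2: leading byte 0xC5 = 11000101 → 2-byte char #2 = C5 82.
Offset 4: leading byte 0xE1 = 11100001 → 3-byte char #3 = E1 82 B2.
Offset 7: leading byte 0xE5 = 11100101 → 3-byte char #4 = E5 82 B1.
Offset 10: leading byte 0xF2 = 11110010 → 4-byte char #5 = F2 A2 89 AD.
Offset 14: leading byte 0xC7 = 11000111 → 2-byte char #6 = C7 9C.
Leading byte 0xC7 = 11000111 matches 110xxxxx → 2-byte sequence.
Byte 1: 0xC7 = 11000111, payload 00111 (5 bits).
Byte 2: 0x9C = 10011100 (10xxxxxx ✓), payload 011100.
Concatenate: 00111011100 = 0x1DC (11 bits → U+01DC).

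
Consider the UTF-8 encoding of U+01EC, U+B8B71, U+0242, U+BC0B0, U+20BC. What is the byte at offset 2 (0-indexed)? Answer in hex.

0xF2

U+01EC → 2-byte form C7 AC at offsets 0–1.
U+B8B71 → 4-byte form F2 B8 AD B1 at offsets 2–5.
Offset 2 falls in char 2's range; it's byte 1 of F2 B8 AD B1 = 0xF2.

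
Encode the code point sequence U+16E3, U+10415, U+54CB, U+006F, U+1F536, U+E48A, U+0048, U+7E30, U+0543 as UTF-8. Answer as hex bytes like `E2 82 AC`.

U+16E3: 3-byte form → E1 9B A3.
U+10415: 4-byte form → F0 90 90 95.
U+54CB: 3-byte form → E5 93 8B.
U+006F: 1-byte form → 6F.
U+1F536: 4-byte form → F0 9F 94 B6.
U+E48A: 3-byte form → EE 92 8A.
U+0048: 1-byte form → 48.
U+7E30: 3-byte form → E7 B8 B0.
U+0543: 2-byte form → D5 83.
Concatenated (24 bytes): E1 9B A3 F0 90 90 95 E5 93 8B 6F F0 9F 94 B6 EE 92 8A 48 E7 B8 B0 D5 83.

E1 9B A3 F0 90 90 95 E5 93 8B 6F F0 9F 94 B6 EE 92 8A 48 E7 B8 B0 D5 83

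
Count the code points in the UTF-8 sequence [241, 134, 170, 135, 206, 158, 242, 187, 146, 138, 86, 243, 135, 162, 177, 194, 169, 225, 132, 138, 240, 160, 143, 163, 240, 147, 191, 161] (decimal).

9

Byte at offset 0: 0xF1 = 11110001 → 4-byte char (#1). Advance 4.
Byte at offset 4: 0xCE = 11001110 → 2-byte char (#2). Advance 2.
Byte at offset 6: 0xF2 = 11110010 → 4-byte char (#3). Advance 4.
Byte at offset 10: 0x56 = 01010110 → 1-byte char (#4). Advance 1.
Byte at offset 11: 0xF3 = 11110011 → 4-byte char (#5). Advance 4.
Byte at offset 15: 0xC2 = 11000010 → 2-byte char (#6). Advance 2.
Byte at offset 17: 0xE1 = 11100001 → 3-byte char (#7). Advance 3.
Byte at offset 20: 0xF0 = 11110000 → 4-byte char (#8). Advance 4.
Byte at offset 24: 0xF0 = 11110000 → 4-byte char (#9). Advance 4.
Reached end at offset 28 after 9 code points.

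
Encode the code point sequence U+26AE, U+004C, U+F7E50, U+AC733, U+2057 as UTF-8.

E2 9A AE 4C F3 B7 B9 90 F2 AC 9C B3 E2 81 97

U+26AE: 3-byte form → E2 9A AE.
U+004C: 1-byte form → 4C.
U+F7E50: 4-byte form → F3 B7 B9 90.
U+AC733: 4-byte form → F2 AC 9C B3.
U+2057: 3-byte form → E2 81 97.
Concatenated (15 bytes): E2 9A AE 4C F3 B7 B9 90 F2 AC 9C B3 E2 81 97.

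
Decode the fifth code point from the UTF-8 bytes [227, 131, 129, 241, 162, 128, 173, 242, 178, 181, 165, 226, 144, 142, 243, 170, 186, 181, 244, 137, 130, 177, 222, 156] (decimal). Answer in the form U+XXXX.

U+EAEB5

Offset 0: leading byte 0xE3 = 11100011 → 3-byte char #1 = E3 83 81.
Offset 3: leading byte 0xF1 = 11110001 → 4-byte char #2 = F1 A2 80 AD.
Offset 7: leading byte 0xF2 = 11110010 → 4-byte char #3 = F2 B2 B5 A5.
Offset 11: leading byte 0xE2 = 11100010 → 3-byte char #4 = E2 90 8E.
Offset 14: leading byte 0xF3 = 11110011 → 4-byte char #5 = F3 AA BA B5.
Leading byte 0xF3 = 11110011 matches 11110xxx → 4-byte sequence.
Byte 1: 0xF3 = 11110011, payload 011 (3 bits).
Byte 2: 0xAA = 10101010 (10xxxxxx ✓), payload 101010.
Byte 3: 0xBA = 10111010 (10xxxxxx ✓), payload 111010.
Byte 4: 0xB5 = 10110101 (10xxxxxx ✓), payload 110101.
Concatenate: 011101010111010110101 = 0xEAEB5 (21 bits → U+EAEB5).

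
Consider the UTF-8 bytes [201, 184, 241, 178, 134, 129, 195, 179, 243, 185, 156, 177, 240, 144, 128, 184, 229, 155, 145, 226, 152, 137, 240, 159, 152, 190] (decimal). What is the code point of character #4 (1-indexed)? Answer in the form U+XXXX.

Offset 0: leading byte 0xC9 = 11001001 → 2-byte char #1 = C9 B8.
Offset 2: leading byte 0xF1 = 11110001 → 4-byte char #2 = F1 B2 86 81.
Offset 6: leading byte 0xC3 = 11000011 → 2-byte char #3 = C3 B3.
Offset 8: leading byte 0xF3 = 11110011 → 4-byte char #4 = F3 B9 9C B1.
Leading byte 0xF3 = 11110011 matches 11110xxx → 4-byte sequence.
Byte 1: 0xF3 = 11110011, payload 011 (3 bits).
Byte 2: 0xB9 = 10111001 (10xxxxxx ✓), payload 111001.
Byte 3: 0x9C = 10011100 (10xxxxxx ✓), payload 011100.
Byte 4: 0xB1 = 10110001 (10xxxxxx ✓), payload 110001.
Concatenate: 011111001011100110001 = 0xF9731 (21 bits → U+F9731).

U+F9731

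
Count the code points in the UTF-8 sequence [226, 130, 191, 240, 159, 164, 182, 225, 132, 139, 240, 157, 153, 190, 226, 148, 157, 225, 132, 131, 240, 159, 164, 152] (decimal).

7

Byte at offset 0: 0xE2 = 11100010 → 3-byte char (#1). Advance 3.
Byte at offset 3: 0xF0 = 11110000 → 4-byte char (#2). Advance 4.
Byte at offset 7: 0xE1 = 11100001 → 3-byte char (#3). Advance 3.
Byte at offset 10: 0xF0 = 11110000 → 4-byte char (#4). Advance 4.
Byte at offset 14: 0xE2 = 11100010 → 3-byte char (#5). Advance 3.
Byte at offset 17: 0xE1 = 11100001 → 3-byte char (#6). Advance 3.
Byte at offset 20: 0xF0 = 11110000 → 4-byte char (#7). Advance 4.
Reached end at offset 24 after 7 code points.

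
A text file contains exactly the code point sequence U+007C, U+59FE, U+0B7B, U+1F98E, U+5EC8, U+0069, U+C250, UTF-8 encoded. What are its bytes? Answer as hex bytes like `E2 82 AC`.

U+007C: 1-byte form → 7C.
U+59FE: 3-byte form → E5 A7 BE.
U+0B7B: 3-byte form → E0 AD BB.
U+1F98E: 4-byte form → F0 9F A6 8E.
U+5EC8: 3-byte form → E5 BB 88.
U+0069: 1-byte form → 69.
U+C250: 3-byte form → EC 89 90.
Concatenated (18 bytes): 7C E5 A7 BE E0 AD BB F0 9F A6 8E E5 BB 88 69 EC 89 90.

7C E5 A7 BE E0 AD BB F0 9F A6 8E E5 BB 88 69 EC 89 90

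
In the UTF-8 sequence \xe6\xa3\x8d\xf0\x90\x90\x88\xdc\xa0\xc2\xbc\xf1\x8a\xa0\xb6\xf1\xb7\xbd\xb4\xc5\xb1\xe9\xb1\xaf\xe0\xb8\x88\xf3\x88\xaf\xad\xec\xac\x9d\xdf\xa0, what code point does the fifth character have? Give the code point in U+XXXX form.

U+4A836

Offset 0: leading byte 0xE6 = 11100110 → 3-byte char #1 = E6 A3 8D.
Offset 3: leading byte 0xF0 = 11110000 → 4-byte char #2 = F0 90 90 88.
Offset 7: leading byte 0xDC = 11011100 → 2-byte char #3 = DC A0.
Offset 9: leading byte 0xC2 = 11000010 → 2-byte char #4 = C2 BC.
Offset 11: leading byte 0xF1 = 11110001 → 4-byte char #5 = F1 8A A0 B6.
Leading byte 0xF1 = 11110001 matches 11110xxx → 4-byte sequence.
Byte 1: 0xF1 = 11110001, payload 001 (3 bits).
Byte 2: 0x8A = 10001010 (10xxxxxx ✓), payload 001010.
Byte 3: 0xA0 = 10100000 (10xxxxxx ✓), payload 100000.
Byte 4: 0xB6 = 10110110 (10xxxxxx ✓), payload 110110.
Concatenate: 001001010100000110110 = 0x4A836 (21 bits → U+4A836).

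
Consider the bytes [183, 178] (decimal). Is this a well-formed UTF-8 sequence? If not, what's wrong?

invalid (continuation byte with no leading byte)

Byte 0xB7 = 10110111 has the form 10xxxxxx — a continuation byte — but there is no preceding leading byte.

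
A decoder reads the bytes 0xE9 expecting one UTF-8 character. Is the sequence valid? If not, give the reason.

invalid (sequence truncated)

Leading byte 0xE9 = 11101001 → 3-byte form, but only 1 byte is present.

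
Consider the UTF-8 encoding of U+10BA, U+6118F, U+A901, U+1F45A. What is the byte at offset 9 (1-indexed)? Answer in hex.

0xA4

1-indexed offset 9 is 0-indexed offset 8.
U+10BA → 3-byte form E1 82 BA at offsets 0–2.
U+6118F → 4-byte form F1 A1 86 8F at offsets 3–6.
U+A901 → 3-byte form EA A4 81 at offsets 7–9.
Offset 8 falls in char 3's range; it's byte 2 of EA A4 81 = 0xA4.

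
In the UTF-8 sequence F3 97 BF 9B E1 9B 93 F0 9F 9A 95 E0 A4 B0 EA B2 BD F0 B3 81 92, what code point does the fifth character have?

U+ACBD

Offset 0: leading byte 0xF3 = 11110011 → 4-byte char #1 = F3 97 BF 9B.
Offset 4: leading byte 0xE1 = 11100001 → 3-byte char #2 = E1 9B 93.
Offset 7: leading byte 0xF0 = 11110000 → 4-byte char #3 = F0 9F 9A 95.
Offset 11: leading byte 0xE0 = 11100000 → 3-byte char #4 = E0 A4 B0.
Offset 14: leading byte 0xEA = 11101010 → 3-byte char #5 = EA B2 BD.
Leading byte 0xEA = 11101010 matches 1110xxxx → 3-byte sequence.
Byte 1: 0xEA = 11101010, payload 1010 (4 bits).
Byte 2: 0xB2 = 10110010 (10xxxxxx ✓), payload 110010.
Byte 3: 0xBD = 10111101 (10xxxxxx ✓), payload 111101.
Concatenate: 1010110010111101 = 0xACBD (16 bits → U+ACBD).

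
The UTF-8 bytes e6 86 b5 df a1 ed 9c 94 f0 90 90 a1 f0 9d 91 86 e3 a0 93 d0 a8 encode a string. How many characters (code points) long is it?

7

Byte at offset 0: 0xE6 = 11100110 → 3-byte char (#1). Advance 3.
Byte at offset 3: 0xDF = 11011111 → 2-byte char (#2). Advance 2.
Byte at offset 5: 0xED = 11101101 → 3-byte char (#3). Advance 3.
Byte at offset 8: 0xF0 = 11110000 → 4-byte char (#4). Advance 4.
Byte at offset 12: 0xF0 = 11110000 → 4-byte char (#5). Advance 4.
Byte at offset 16: 0xE3 = 11100011 → 3-byte char (#6). Advance 3.
Byte at offset 19: 0xD0 = 11010000 → 2-byte char (#7). Advance 2.
Reached end at offset 21 after 7 code points.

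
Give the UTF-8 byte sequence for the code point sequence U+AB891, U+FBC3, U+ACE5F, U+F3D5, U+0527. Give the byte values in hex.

F2 AB A2 91 EF AF 83 F2 AC B9 9F EF 8F 95 D4 A7

U+AB891: 4-byte form → F2 AB A2 91.
U+FBC3: 3-byte form → EF AF 83.
U+ACE5F: 4-byte form → F2 AC B9 9F.
U+F3D5: 3-byte form → EF 8F 95.
U+0527: 2-byte form → D4 A7.
Concatenated (16 bytes): F2 AB A2 91 EF AF 83 F2 AC B9 9F EF 8F 95 D4 A7.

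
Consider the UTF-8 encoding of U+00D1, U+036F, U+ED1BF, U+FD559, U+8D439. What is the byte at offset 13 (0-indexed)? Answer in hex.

0x8D

U+00D1 → 2-byte form C3 91 at offsets 0–1.
U+036F → 2-byte form CD AF at offsets 2–3.
U+ED1BF → 4-byte form F3 AD 86 BF at offsets 4–7.
U+FD559 → 4-byte form F3 BD 95 99 at offsets 8–11.
U+8D439 → 4-byte form F2 8D 90 B9 at offsets 12–15.
Offset 13 falls in char 5's range; it's byte 2 of F2 8D 90 B9 = 0x8D.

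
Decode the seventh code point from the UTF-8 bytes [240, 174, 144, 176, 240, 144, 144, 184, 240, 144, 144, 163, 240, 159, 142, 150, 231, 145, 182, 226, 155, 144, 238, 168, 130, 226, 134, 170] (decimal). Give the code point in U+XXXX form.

Offset 0: leading byte 0xF0 = 11110000 → 4-byte char #1 = F0 AE 90 B0.
Offset 4: leading byte 0xF0 = 11110000 → 4-byte char #2 = F0 90 90 B8.
Offset 8: leading byte 0xF0 = 11110000 → 4-byte char #3 = F0 90 90 A3.
Offset 12: leading byte 0xF0 = 11110000 → 4-byte char #4 = F0 9F 8E 96.
Offset 16: leading byte 0xE7 = 11100111 → 3-byte char #5 = E7 91 B6.
Offset 19: leading byte 0xE2 = 11100010 → 3-byte char #6 = E2 9B 90.
Offset 22: leading byte 0xEE = 11101110 → 3-byte char #7 = EE A8 82.
Leading byte 0xEE = 11101110 matches 1110xxxx → 3-byte sequence.
Byte 1: 0xEE = 11101110, payload 1110 (4 bits).
Byte 2: 0xA8 = 10101000 (10xxxxxx ✓), payload 101000.
Byte 3: 0x82 = 10000010 (10xxxxxx ✓), payload 000010.
Concatenate: 1110101000000010 = 0xEA02 (16 bits → U+EA02).

U+EA02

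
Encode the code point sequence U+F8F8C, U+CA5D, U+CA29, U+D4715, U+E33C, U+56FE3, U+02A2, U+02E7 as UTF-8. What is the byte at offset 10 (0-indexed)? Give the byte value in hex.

0xF3

U+F8F8C → 4-byte form F3 B8 BE 8C at offsets 0–3.
U+CA5D → 3-byte form EC A9 9D at offsets 4–6.
U+CA29 → 3-byte form EC A8 A9 at offsets 7–9.
U+D4715 → 4-byte form F3 94 9C 95 at offsets 10–13.
Offset 10 falls in char 4's range; it's byte 1 of F3 94 9C 95 = 0xF3.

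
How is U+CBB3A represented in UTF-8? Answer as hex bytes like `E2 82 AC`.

U+CBB3A = 0xCBB3A = 834362 decimal. In range U+10000–U+10FFFF → 4-byte form: 11110xxx 10xxxxxx 10xxxxxx 10xxxxxx.
Binary (21 bits): 011001011101100111010.
Split 3+6+6+6: 011 | 001011 | 101100 | 111010.
Byte 1: 11110011 = 0xF3.
Byte 2: 10001011 = 0x8B.
Byte 3: 10101100 = 0xAC.
Byte 4: 10111010 = 0xBA.

F3 8B AC BA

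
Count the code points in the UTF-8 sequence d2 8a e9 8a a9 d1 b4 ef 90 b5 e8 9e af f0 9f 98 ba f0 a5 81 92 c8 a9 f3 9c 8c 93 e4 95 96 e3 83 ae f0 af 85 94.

12

Byte at offset 0: 0xD2 = 11010010 → 2-byte char (#1). Advance 2.
Byte at offset 2: 0xE9 = 11101001 → 3-byte char (#2). Advance 3.
Byte at offset 5: 0xD1 = 11010001 → 2-byte char (#3). Advance 2.
Byte at offset 7: 0xEF = 11101111 → 3-byte char (#4). Advance 3.
Byte at offset 10: 0xE8 = 11101000 → 3-byte char (#5). Advance 3.
Byte at offset 13: 0xF0 = 11110000 → 4-byte char (#6). Advance 4.
Byte at offset 17: 0xF0 = 11110000 → 4-byte char (#7). Advance 4.
Byte at offset 21: 0xC8 = 11001000 → 2-byte char (#8). Advance 2.
Byte at offset 23: 0xF3 = 11110011 → 4-byte char (#9). Advance 4.
Byte at offset 27: 0xE4 = 11100100 → 3-byte char (#10). Advance 3.
Byte at offset 30: 0xE3 = 11100011 → 3-byte char (#11). Advance 3.
Byte at offset 33: 0xF0 = 11110000 → 4-byte char (#12). Advance 4.
Reached end at offset 37 after 12 code points.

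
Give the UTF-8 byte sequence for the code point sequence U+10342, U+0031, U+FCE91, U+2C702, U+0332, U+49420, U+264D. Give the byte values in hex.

F0 90 8D 82 31 F3 BC BA 91 F0 AC 9C 82 CC B2 F1 89 90 A0 E2 99 8D

U+10342: 4-byte form → F0 90 8D 82.
U+0031: 1-byte form → 31.
U+FCE91: 4-byte form → F3 BC BA 91.
U+2C702: 4-byte form → F0 AC 9C 82.
U+0332: 2-byte form → CC B2.
U+49420: 4-byte form → F1 89 90 A0.
U+264D: 3-byte form → E2 99 8D.
Concatenated (22 bytes): F0 90 8D 82 31 F3 BC BA 91 F0 AC 9C 82 CC B2 F1 89 90 A0 E2 99 8D.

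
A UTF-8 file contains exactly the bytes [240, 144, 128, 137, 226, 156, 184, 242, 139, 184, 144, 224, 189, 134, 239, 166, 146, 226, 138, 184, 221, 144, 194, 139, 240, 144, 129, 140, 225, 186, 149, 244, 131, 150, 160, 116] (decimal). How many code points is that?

Byte at offset 0: 0xF0 = 11110000 → 4-byte char (#1). Advance 4.
Byte at offset 4: 0xE2 = 11100010 → 3-byte char (#2). Advance 3.
Byte at offset 7: 0xF2 = 11110010 → 4-byte char (#3). Advance 4.
Byte at offset 11: 0xE0 = 11100000 → 3-byte char (#4). Advance 3.
Byte at offset 14: 0xEF = 11101111 → 3-byte char (#5). Advance 3.
Byte at offset 17: 0xE2 = 11100010 → 3-byte char (#6). Advance 3.
Byte at offset 20: 0xDD = 11011101 → 2-byte char (#7). Advance 2.
Byte at offset 22: 0xC2 = 11000010 → 2-byte char (#8). Advance 2.
Byte at offset 24: 0xF0 = 11110000 → 4-byte char (#9). Advance 4.
Byte at offset 28: 0xE1 = 11100001 → 3-byte char (#10). Advance 3.
Byte at offset 31: 0xF4 = 11110100 → 4-byte char (#11). Advance 4.
Byte at offset 35: 0x74 = 01110100 → 1-byte char (#12). Advance 1.
Reached end at offset 36 after 12 code points.

12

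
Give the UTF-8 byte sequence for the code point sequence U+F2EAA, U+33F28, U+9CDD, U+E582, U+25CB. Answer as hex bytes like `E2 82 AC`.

U+F2EAA: 4-byte form → F3 B2 BA AA.
U+33F28: 4-byte form → F0 B3 BC A8.
U+9CDD: 3-byte form → E9 B3 9D.
U+E582: 3-byte form → EE 96 82.
U+25CB: 3-byte form → E2 97 8B.
Concatenated (17 bytes): F3 B2 BA AA F0 B3 BC A8 E9 B3 9D EE 96 82 E2 97 8B.

F3 B2 BA AA F0 B3 BC A8 E9 B3 9D EE 96 82 E2 97 8B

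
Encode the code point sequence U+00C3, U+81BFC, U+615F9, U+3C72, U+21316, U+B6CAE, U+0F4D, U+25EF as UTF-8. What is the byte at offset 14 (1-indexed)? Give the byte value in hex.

1-indexed offset 14 is 0-indexed offset 13.
U+00C3 → 2-byte form C3 83 at offsets 0–1.
U+81BFC → 4-byte form F2 81 AF BC at offsets 2–5.
U+615F9 → 4-byte form F1 A1 97 B9 at offsets 6–9.
U+3C72 → 3-byte form E3 B1 B2 at offsets 10–12.
U+21316 → 4-byte form F0 A1 8C 96 at offsets 13–16.
Offset 13 falls in char 5's range; it's byte 1 of F0 A1 8C 96 = 0xF0.

0xF0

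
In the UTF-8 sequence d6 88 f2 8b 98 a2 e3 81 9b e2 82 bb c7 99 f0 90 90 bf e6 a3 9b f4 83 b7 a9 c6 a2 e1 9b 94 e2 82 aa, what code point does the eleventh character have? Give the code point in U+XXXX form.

Offset 0: leading byte 0xD6 = 11010110 → 2-byte char #1 = D6 88.
Offset 2: leading byte 0xF2 = 11110010 → 4-byte char #2 = F2 8B 98 A2.
Offset 6: leading byte 0xE3 = 11100011 → 3-byte char #3 = E3 81 9B.
Offset 9: leading byte 0xE2 = 11100010 → 3-byte char #4 = E2 82 BB.
Offset 12: leading byte 0xC7 = 11000111 → 2-byte char #5 = C7 99.
Offset 14: leading byte 0xF0 = 11110000 → 4-byte char #6 = F0 90 90 BF.
Offset 18: leading byte 0xE6 = 11100110 → 3-byte char #7 = E6 A3 9B.
Offset 21: leading byte 0xF4 = 11110100 → 4-byte char #8 = F4 83 B7 A9.
Offset 25: leading byte 0xC6 = 11000110 → 2-byte char #9 = C6 A2.
Offset 27: leading byte 0xE1 = 11100001 → 3-byte char #10 = E1 9B 94.
Offset 30: leading byte 0xE2 = 11100010 → 3-byte char #11 = E2 82 AA.
Leading byte 0xE2 = 11100010 matches 1110xxxx → 3-byte sequence.
Byte 1: 0xE2 = 11100010, payload 0010 (4 bits).
Byte 2: 0x82 = 10000010 (10xxxxxx ✓), payload 000010.
Byte 3: 0xAA = 10101010 (10xxxxxx ✓), payload 101010.
Concatenate: 0010000010101010 = 0x20AA (16 bits → U+20AA).

U+20AA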